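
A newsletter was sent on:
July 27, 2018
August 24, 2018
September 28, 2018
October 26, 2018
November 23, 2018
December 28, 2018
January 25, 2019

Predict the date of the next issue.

All dates are Fridays, 28, 35, 28, 28, 35, 28 days apart.
Specifically, the 4th Friday of each month.
4th Friday of February 2019: February 22, 2019.

February 22, 2019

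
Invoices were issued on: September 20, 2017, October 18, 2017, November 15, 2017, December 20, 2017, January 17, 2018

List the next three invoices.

February 21, 2018; March 21, 2018; April 18, 2018

All dates are Wednesdays, 28, 28, 35, 28 days apart.
Specifically, the 3rd Wednesday of each month.
February 2018 — 3rd Wednesday is February 21, 2018.
3rd Wednesday of March 2018: March 21, 2018.
3rd Wednesday of April 2018: April 18, 2018.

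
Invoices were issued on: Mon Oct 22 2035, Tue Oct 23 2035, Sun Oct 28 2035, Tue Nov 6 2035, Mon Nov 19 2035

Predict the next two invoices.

Thu Dec 6 2035, Thu Dec 27 2035

Gaps: 1, 5, 9, 13 days — each gap is 4 larger than the previous one.
Next gap: 17 days. Mon Nov 19 2035 + 17 days = Thu Dec 6 2035.
Next gap: 21 days. Thu Dec 6 2035 + 21 days = Thu Dec 27 2035.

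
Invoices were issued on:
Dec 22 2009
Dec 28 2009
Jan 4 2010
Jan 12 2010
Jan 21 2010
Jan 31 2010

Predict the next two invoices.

Gaps: 6, 7, 8, 9, 10 days — each gap is 1 larger than the previous one.
Next gap: 11 days. Jan 31 2010 + 11 days = Feb 11 2010.
Next gap: 12 days. Feb 11 2010 + 12 days = Feb 23 2010.

Feb 11 2010, Feb 23 2010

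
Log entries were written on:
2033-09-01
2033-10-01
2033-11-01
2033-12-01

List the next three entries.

2034-01-01, 2034-02-01, 2034-03-01

The day-of-month is always 1 (30, 31, 30 days between events).
So this recurs on the 1st of each month.
Next: January 2034 → 2034-01-01.
February 2034: 2034-02-01.
March 2034: 2034-03-01.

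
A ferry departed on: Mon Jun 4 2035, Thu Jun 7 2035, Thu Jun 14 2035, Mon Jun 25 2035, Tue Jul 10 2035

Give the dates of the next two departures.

Sun Jul 29 2035, Tue Aug 21 2035

Gaps: 3, 7, 11, 15 days — each gap is 4 larger than the previous one.
Next gap: 19 days. Tue Jul 10 2035 + 19 days = Sun Jul 29 2035.
Next gap: 23 days. Sun Jul 29 2035 + 23 days = Tue Aug 21 2035.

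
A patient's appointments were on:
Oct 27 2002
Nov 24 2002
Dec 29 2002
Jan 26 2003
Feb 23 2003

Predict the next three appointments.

All Sundays; the gaps (28, 35, 28, 28) vary with month length.
This is the last Sunday of each month.
March 2003 ends with Sunday Mar 30 2003.
April 2003 ends with Sunday Apr 27 2003.
May 2003 ends with Sunday May 25 2003.

Mar 30 2003, Apr 27 2003, May 25 2003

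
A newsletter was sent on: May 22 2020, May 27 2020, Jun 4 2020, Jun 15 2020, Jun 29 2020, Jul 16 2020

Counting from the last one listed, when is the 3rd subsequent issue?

Sep 23 2020

The spacing grows by 3 each time: 5, 8, 11, 14, 17 days.
Next gap: 20 days. Jul 16 2020 + 20 days = Aug 5 2020.
Next gap: 23 days. Aug 5 2020 + 23 days = Aug 28 2020.
Next gap: 26 days. Aug 28 2020 + 26 days = Sep 23 2020.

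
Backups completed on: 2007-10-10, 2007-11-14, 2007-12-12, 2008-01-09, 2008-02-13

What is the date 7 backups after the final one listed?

2008-09-10

All dates are Wednesdays, 35, 28, 28, 35 days apart.
Specifically, the 2nd Wednesday of each month.
March 2008 — 2nd Wednesday is 2008-03-12.
April 2008 — 2nd Wednesday is 2008-04-09.
2nd Wednesday of May 2008: 2008-05-14.
2nd Wednesday of June 2008: 2008-06-11.
2nd Wednesday of July 2008: 2008-07-09.
2nd Wednesday of August 2008: 2008-08-13.
September 2008 — 2nd Wednesday is 2008-09-10.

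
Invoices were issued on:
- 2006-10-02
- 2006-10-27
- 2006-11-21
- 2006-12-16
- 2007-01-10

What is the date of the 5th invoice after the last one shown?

Gaps between consecutive events: 25, 25, 25, 25 days — a constant 25-day interval.
2007-01-10 + 25 days = 2007-02-04.
2007-02-04 + 25 days = 2007-03-01.
2007-03-01 + 25 days = 2007-03-26.
2007-03-26 + 25 days = 2007-04-20.
2007-04-20 + 25 days = 2007-05-15.

2007-05-15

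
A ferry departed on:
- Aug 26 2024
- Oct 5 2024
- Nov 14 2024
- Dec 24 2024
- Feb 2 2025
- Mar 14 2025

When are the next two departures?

Apr 23 2025, Jun 2 2025

The spacing is 40, 40, 40, 40, 40 days — always 40 days.
Mar 14 2025 + 40 days = Apr 23 2025.
Apr 23 2025 + 40 days = Jun 2 2025.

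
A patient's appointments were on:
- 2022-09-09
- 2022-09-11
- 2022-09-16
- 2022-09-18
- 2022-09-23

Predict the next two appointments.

2022-09-25, 2022-09-30

Every event lands on a Friday or Sunday (gaps cycle 2, 5, 2, 5).
So the schedule is: every Friday and Sunday.
Next Sunday: 2022-09-25.
Next Friday: 2022-09-30.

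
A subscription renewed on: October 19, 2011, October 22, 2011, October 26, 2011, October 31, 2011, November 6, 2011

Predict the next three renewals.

November 13, 2011; November 21, 2011; November 30, 2011

The spacing grows by 1 each time: 3, 4, 5, 6 days.
Next gap: 7 days. November 6, 2011 + 7 days = November 13, 2011.
Next gap: 8 days. November 13, 2011 + 8 days = November 21, 2011.
Next gap: 9 days. November 21, 2011 + 9 days = November 30, 2011.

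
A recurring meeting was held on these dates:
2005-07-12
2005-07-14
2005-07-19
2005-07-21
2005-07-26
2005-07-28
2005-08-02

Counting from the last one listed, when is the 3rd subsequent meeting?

The gap pattern 2, 5, 2, 5, 2, 5 repeats every 2 events.
These are the Tuesdays and Thursdays of each week.
The following Thursday is 2005-08-04.
Next Tuesday: 2005-08-09.
Next Thursday: 2005-08-11.

2005-08-11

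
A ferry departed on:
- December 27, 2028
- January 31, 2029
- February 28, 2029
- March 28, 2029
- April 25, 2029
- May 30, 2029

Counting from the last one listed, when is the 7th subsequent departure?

All Wednesdays; the gaps (35, 28, 28, 28, 35) vary with month length.
This is the last Wednesday of each month.
Last Wednesday of June 2029: June 27, 2029.
Last Wednesday of July 2029: July 25, 2029.
Last Wednesday of August 2029: August 29, 2029.
Last Wednesday of September 2029: September 26, 2029.
October 2029 ends with Wednesday October 31, 2029.
Last Wednesday of November 2029: November 28, 2029.
Last Wednesday of December 2029: December 26, 2029.

December 26, 2029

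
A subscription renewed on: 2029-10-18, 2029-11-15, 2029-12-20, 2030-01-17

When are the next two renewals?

These are Thursdays at 28- or 35-day spacing (28, 35, 28).
The pattern: 3rd Thursday of the month.
February 2030 — 3rd Thursday is 2030-02-21.
March 2030 — 3rd Thursday is 2030-03-21.

2030-02-21, 2030-03-21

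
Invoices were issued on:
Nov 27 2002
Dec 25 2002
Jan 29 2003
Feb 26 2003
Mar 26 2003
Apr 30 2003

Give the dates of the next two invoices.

May 28 2003, Jun 25 2003

These are Wednesdays with 28, 35, 28, 28, 35-day gaps.
Each is the final Wednesday of its month — Jan 29 2003 is past the 28th, so '4th Wednesday' doesn't fit.
May 2003 ends with Wednesday May 28 2003.
Last Wednesday of June 2003: Jun 25 2003.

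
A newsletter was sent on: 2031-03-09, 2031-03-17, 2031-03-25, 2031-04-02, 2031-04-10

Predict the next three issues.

Every event comes 8 days after the last (8, 8, 8, 8).
2031-04-10 + 8 days = 2031-04-18.
2031-04-18 + 8 days = 2031-04-26.
2031-04-26 + 8 days = 2031-05-04.

2031-04-18, 2031-04-26, 2031-05-04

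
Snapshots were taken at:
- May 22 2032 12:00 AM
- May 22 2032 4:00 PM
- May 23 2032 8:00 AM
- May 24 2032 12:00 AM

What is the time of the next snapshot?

May 24 2032 4:00 PM

The interval is a steady 16 hours (16, 16, 16).
May 24 2032 12:00 AM + 16 h = May 24 2032 4:00 PM.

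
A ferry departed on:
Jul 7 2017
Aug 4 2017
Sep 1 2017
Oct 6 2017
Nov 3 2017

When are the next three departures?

Gaps: 28, 28, 35, 28 days — a mix of 28 and 35. Every date is a Friday.
Each is the 1st Friday of its month.
December 2017 — 1st Friday is Dec 1 2017.
January 2018 — 1st Friday is Jan 5 2018.
February 2018 — 1st Friday is Feb 2 2018.

Dec 1 2017, Jan 5 2018, Feb 2 2018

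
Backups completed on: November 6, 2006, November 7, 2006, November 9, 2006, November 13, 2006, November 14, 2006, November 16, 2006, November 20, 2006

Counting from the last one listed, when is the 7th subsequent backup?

December 5, 2006

Every event lands on a Monday or Tuesday or Thursday (gaps cycle 1, 2, 4, 1, 2, 4).
So the schedule is: every Monday, Tuesday and Thursday.
The following Tuesday is November 21, 2006.
The following Thursday is November 23, 2006.
Next Monday: November 27, 2006.
The following Tuesday is November 28, 2006.
Next Thursday: November 30, 2006.
Next Monday: December 4, 2006.
The following Tuesday is December 5, 2006.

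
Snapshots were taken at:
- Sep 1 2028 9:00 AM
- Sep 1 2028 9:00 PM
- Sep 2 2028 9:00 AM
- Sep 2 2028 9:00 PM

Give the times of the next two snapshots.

Sep 3 2028 9:00 AM, Sep 3 2028 9:00 PM

Spacing: 12, 12, 12 h — constant 12 h.
Sep 2 2028 9:00 PM + 12 h = Sep 3 2028 9:00 AM.
Sep 3 2028 9:00 AM + 12 h = Sep 3 2028 9:00 PM.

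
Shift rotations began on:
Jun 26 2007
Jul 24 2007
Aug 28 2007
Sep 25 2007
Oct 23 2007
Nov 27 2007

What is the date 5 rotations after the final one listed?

Apr 22 2008

All dates are Tuesdays, 28, 35, 28, 28, 35 days apart.
Specifically, the 4th Tuesday of each month.
December 2007 — 4th Tuesday is Dec 25 2007.
4th Tuesday of January 2008: Jan 22 2008.
February 2008 — 4th Tuesday is Feb 26 2008.
March 2008 — 4th Tuesday is Mar 25 2008.
4th Tuesday of April 2008: Apr 22 2008.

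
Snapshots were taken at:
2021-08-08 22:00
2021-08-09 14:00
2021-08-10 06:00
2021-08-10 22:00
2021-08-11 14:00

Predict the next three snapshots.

2021-08-12 06:00, 2021-08-12 22:00, 2021-08-13 14:00

Spacing: 16, 16, 16, 16 h — constant 16 h.
2021-08-11 14:00 + 16 h = 2021-08-12 06:00.
2021-08-12 06:00 + 16 h = 2021-08-12 22:00.
2021-08-12 22:00 + 16 h = 2021-08-13 14:00.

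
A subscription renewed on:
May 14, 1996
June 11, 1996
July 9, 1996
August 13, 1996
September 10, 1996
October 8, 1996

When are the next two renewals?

November 12, 1996; December 10, 1996

Gaps: 28, 28, 35, 28, 28 days — a mix of 28 and 35. Every date is a Tuesday.
Each is the 2nd Tuesday of its month.
2nd Tuesday of November 1996: November 12, 1996.
2nd Tuesday of December 1996: December 10, 1996.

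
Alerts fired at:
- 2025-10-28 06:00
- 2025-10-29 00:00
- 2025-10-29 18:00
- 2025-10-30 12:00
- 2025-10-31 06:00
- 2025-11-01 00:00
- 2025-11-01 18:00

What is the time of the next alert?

2025-11-02 12:00

Spacing: 18, 18, 18, 18, 18, 18 h — constant 18 h.
2025-11-01 18:00 + 18 h = 2025-11-02 12:00.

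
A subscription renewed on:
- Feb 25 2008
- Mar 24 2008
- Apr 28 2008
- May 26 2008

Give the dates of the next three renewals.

Jun 23 2008, Jul 28 2008, Aug 25 2008

All dates are Mondays, 28, 35, 28 days apart.
Specifically, the 4th Monday of each month.
June 2008 — 4th Monday is Jun 23 2008.
4th Monday of July 2008: Jul 28 2008.
4th Monday of August 2008: Aug 25 2008.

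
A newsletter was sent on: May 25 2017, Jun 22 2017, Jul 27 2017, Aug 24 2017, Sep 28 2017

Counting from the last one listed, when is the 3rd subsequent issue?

Dec 28 2017

Gaps: 28, 35, 28, 35 days — a mix of 28 and 35. Every date is a Thursday.
Each is the 4th Thursday of its month.
4th Thursday of October 2017: Oct 26 2017.
November 2017 — 4th Thursday is Nov 23 2017.
4th Thursday of December 2017: Dec 28 2017.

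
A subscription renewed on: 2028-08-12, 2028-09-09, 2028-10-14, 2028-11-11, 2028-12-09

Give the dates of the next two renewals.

2029-01-13, 2029-02-10

These are Saturdays at 28- or 35-day spacing (28, 35, 28, 28).
The pattern: 2nd Saturday of the month.
January 2029 — 2nd Saturday is 2029-01-13.
2nd Saturday of February 2029: 2029-02-10.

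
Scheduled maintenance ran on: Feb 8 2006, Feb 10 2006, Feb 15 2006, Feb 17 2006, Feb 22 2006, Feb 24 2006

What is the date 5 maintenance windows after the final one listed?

The gap pattern 2, 5, 2, 5, 2 repeats every 2 events.
These are the Wednesdays and Fridays of each week.
The following Wednesday is Mar 1 2006.
Next Friday: Mar 3 2006.
Next Wednesday: Mar 8 2006.
Next Friday: Mar 10 2006.
The following Wednesday is Mar 15 2006.

Mar 15 2006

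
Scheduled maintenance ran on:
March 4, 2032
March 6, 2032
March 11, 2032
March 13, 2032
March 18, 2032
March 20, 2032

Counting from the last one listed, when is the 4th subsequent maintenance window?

Every event lands on a Thursday or Saturday (gaps cycle 2, 5, 2, 5, 2).
So the schedule is: every Thursday and Saturday.
Next Thursday: March 25, 2032.
The following Saturday is March 27, 2032.
Next Thursday: April 1, 2032.
Next Saturday: April 3, 2032.

April 3, 2032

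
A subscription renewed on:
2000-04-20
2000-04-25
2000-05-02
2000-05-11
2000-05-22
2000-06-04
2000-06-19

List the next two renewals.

2000-07-06, 2000-07-25

Gaps: 5, 7, 9, 11, 13, 15 days — each gap is 2 larger than the previous one.
Next gap: 17 days. 2000-06-19 + 17 days = 2000-07-06.
Next gap: 19 days. 2000-07-06 + 19 days = 2000-07-25.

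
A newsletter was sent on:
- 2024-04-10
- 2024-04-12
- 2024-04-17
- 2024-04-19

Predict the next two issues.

Gaps: 2, 5, 2 days — not constant, but cyclic with period 2.
The events fall on every Wednesday and Friday.
The following Wednesday is 2024-04-24.
The following Friday is 2024-04-26.

2024-04-24, 2024-04-26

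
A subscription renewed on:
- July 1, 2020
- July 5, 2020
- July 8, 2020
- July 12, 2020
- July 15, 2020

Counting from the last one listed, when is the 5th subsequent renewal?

Every event lands on a Wednesday or Sunday (gaps cycle 4, 3, 4, 3).
So the schedule is: every Wednesday and Sunday.
The following Sunday is July 19, 2020.
The following Wednesday is July 22, 2020.
The following Sunday is July 26, 2020.
The following Wednesday is July 29, 2020.
The following Sunday is August 2, 2020.

August 2, 2020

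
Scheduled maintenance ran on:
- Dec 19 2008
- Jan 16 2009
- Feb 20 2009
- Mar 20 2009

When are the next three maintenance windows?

Apr 17 2009, May 15 2009, Jun 19 2009

These are Fridays at 28- or 35-day spacing (28, 35, 28).
The pattern: 3rd Friday of the month.
3rd Friday of April 2009: Apr 17 2009.
3rd Friday of May 2009: May 15 2009.
3rd Friday of June 2009: Jun 19 2009.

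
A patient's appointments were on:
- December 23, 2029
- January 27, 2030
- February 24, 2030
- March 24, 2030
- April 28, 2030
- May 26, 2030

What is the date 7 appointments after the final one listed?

All dates are Sundays, 35, 28, 28, 35, 28 days apart.
Specifically, the 4th Sunday of each month.
June 2030 — 4th Sunday is June 23, 2030.
July 2030 — 4th Sunday is July 28, 2030.
August 2030 — 4th Sunday is August 25, 2030.
September 2030 — 4th Sunday is September 22, 2030.
4th Sunday of October 2030: October 27, 2030.
4th Sunday of November 2030: November 24, 2030.
December 2030 — 4th Sunday is December 22, 2030.

December 22, 2030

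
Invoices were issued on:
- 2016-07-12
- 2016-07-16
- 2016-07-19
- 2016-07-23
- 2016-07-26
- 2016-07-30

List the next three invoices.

Every event lands on a Tuesday or Saturday (gaps cycle 4, 3, 4, 3, 4).
So the schedule is: every Tuesday and Saturday.
Next Tuesday: 2016-08-02.
The following Saturday is 2016-08-06.
Next Tuesday: 2016-08-09.

2016-08-02, 2016-08-06, 2016-08-09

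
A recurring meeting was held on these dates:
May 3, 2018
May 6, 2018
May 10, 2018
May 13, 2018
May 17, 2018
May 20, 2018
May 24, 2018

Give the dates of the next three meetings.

Gaps: 3, 4, 3, 4, 3, 4 days — not constant, but cyclic with period 2.
The events fall on every Thursday and Sunday.
Next Sunday: May 27, 2018.
The following Thursday is May 31, 2018.
Next Sunday: June 3, 2018.

May 27, 2018; May 31, 2018; June 3, 2018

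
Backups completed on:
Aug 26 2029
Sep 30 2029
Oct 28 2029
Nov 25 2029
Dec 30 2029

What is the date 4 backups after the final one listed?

Apr 28 2030

These are Sundays with 35, 28, 28, 35-day gaps.
Each is the final Sunday of its month — Sep 30 2029 is past the 28th, so '4th Sunday' doesn't fit.
January 2030 ends with Sunday Jan 27 2030.
Last Sunday of February 2030: Feb 24 2030.
Last Sunday of March 2030: Mar 31 2030.
Last Sunday of April 2030: Apr 28 2030.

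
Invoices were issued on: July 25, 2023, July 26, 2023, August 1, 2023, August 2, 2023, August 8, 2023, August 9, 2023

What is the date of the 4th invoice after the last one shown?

Every event lands on a Tuesday or Wednesday (gaps cycle 1, 6, 1, 6, 1).
So the schedule is: every Tuesday and Wednesday.
Next Tuesday: August 15, 2023.
Next Wednesday: August 16, 2023.
Next Tuesday: August 22, 2023.
Next Wednesday: August 23, 2023.

August 23, 2023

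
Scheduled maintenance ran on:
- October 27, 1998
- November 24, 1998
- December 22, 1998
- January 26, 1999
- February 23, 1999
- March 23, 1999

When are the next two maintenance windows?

April 27, 1999; May 25, 1999

All dates are Tuesdays, 28, 28, 35, 28, 28 days apart.
Specifically, the 4th Tuesday of each month.
April 1999 — 4th Tuesday is April 27, 1999.
4th Tuesday of May 1999: May 25, 1999.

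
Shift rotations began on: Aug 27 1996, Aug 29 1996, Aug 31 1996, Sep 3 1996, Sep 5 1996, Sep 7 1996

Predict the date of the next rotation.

Sep 10 1996

The gap pattern 2, 2, 3, 2, 2 repeats every 3 events.
These are the Tuesdays, Thursdays and Saturdays of each week.
The following Tuesday is Sep 10 1996.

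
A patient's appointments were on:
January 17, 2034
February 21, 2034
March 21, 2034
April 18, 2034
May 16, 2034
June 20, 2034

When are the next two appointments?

July 18, 2034; August 15, 2034

These are Tuesdays at 28- or 35-day spacing (35, 28, 28, 28, 35).
The pattern: 3rd Tuesday of the month.
3rd Tuesday of July 2034: July 18, 2034.
August 2034 — 3rd Tuesday is August 15, 2034.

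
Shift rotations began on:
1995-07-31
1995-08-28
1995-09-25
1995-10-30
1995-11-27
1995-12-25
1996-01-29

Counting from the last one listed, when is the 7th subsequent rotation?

All Mondays; the gaps (28, 28, 35, 28, 28, 35) vary with month length.
This is the last Monday of each month.
February 1996 ends with Monday 1996-02-26.
March 1996 ends with Monday 1996-03-25.
Last Monday of April 1996: 1996-04-29.
May 1996 ends with Monday 1996-05-27.
June 1996 ends with Monday 1996-06-24.
July 1996 ends with Monday 1996-07-29.
August 1996 ends with Monday 1996-08-26.

1996-08-26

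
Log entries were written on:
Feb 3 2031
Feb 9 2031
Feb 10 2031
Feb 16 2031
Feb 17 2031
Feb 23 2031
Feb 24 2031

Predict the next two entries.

The gap pattern 6, 1, 6, 1, 6, 1 repeats every 2 events.
These are the Mondays and Sundays of each week.
Next Sunday: Mar 2 2031.
The following Monday is Mar 3 2031.

Mar 2 2031, Mar 3 2031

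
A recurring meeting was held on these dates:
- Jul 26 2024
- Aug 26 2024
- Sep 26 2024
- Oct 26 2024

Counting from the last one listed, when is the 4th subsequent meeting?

Feb 26 2025

Gaps: 31, 31, 30 days — not constant. Every event is on the 26th of the month.
Pattern: the 26th of each month.
November 2024: Nov 26 2024.
December 2024: Dec 26 2024.
Next: January 2025 → Jan 26 2025.
Next: February 2025 → Feb 26 2025.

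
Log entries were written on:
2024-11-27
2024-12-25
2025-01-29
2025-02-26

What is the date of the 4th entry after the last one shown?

Every date is a Wednesday; gaps 28, 35, 28 days.
Each is the last Wednesday of its month (at least one falls on the 29th or later, ruling out '4th Wednesday').
Last Wednesday of March 2025: 2025-03-26.
Last Wednesday of April 2025: 2025-04-30.
Last Wednesday of May 2025: 2025-05-28.
June 2025 ends with Wednesday 2025-06-25.

2025-06-25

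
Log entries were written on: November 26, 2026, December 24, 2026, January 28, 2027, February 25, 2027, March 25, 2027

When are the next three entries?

April 22, 2027; May 27, 2027; June 24, 2027

All dates are Thursdays, 28, 35, 28, 28 days apart.
Specifically, the 4th Thursday of each month.
4th Thursday of April 2027: April 22, 2027.
May 2027 — 4th Thursday is May 27, 2027.
4th Thursday of June 2027: June 24, 2027.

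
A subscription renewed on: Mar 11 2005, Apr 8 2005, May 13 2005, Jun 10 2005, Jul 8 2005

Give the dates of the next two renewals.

Aug 12 2005, Sep 9 2005

Gaps: 28, 35, 28, 28 days — a mix of 28 and 35. Every date is a Friday.
Each is the 2nd Friday of its month.
August 2005 — 2nd Friday is Aug 12 2005.
2nd Friday of September 2005: Sep 9 2005.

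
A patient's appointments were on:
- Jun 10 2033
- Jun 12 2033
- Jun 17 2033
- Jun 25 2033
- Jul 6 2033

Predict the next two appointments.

Jul 20 2033, Aug 6 2033

Intervals are 2, 5, 8, 11 days — an arithmetic progression with common difference 3.
Next gap: 14 days. Jul 6 2033 + 14 days = Jul 20 2033.
Next gap: 17 days. Jul 20 2033 + 17 days = Aug 6 2033.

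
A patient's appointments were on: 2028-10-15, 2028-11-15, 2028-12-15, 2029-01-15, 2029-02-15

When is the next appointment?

2029-03-15

Gaps: 31, 30, 31, 31 days — not constant. Every event is on the 15th of the month.
Pattern: the 15th of each month.
Next: March 2029 → 2029-03-15.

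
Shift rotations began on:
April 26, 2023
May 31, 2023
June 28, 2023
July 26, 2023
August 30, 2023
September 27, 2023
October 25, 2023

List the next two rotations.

All Wednesdays; the gaps (35, 28, 28, 35, 28, 28) vary with month length.
This is the last Wednesday of each month.
Last Wednesday of November 2023: November 29, 2023.
December 2023 ends with Wednesday December 27, 2023.

November 29, 2023; December 27, 2023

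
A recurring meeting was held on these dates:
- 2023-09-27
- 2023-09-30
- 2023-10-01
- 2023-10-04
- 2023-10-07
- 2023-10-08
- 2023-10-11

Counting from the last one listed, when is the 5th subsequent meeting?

2023-10-22

Every event lands on a Wednesday or Saturday or Sunday (gaps cycle 3, 1, 3, 3, 1, 3).
So the schedule is: every Wednesday, Saturday and Sunday.
Next Saturday: 2023-10-14.
Next Sunday: 2023-10-15.
Next Wednesday: 2023-10-18.
The following Saturday is 2023-10-21.
Next Sunday: 2023-10-22.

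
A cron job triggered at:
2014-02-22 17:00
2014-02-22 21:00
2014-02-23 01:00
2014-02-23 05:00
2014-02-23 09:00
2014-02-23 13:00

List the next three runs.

2014-02-23 17:00, 2014-02-23 21:00, 2014-02-24 01:00

The interval is a steady 4 hours (4, 4, 4, 4, 4).
2014-02-23 13:00 + 4 h = 2014-02-23 17:00.
2014-02-23 17:00 + 4 h = 2014-02-23 21:00.
2014-02-23 21:00 + 4 h = 2014-02-24 01:00.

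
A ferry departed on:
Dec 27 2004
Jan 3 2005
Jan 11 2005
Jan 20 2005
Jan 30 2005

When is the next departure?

Gaps: 7, 8, 9, 10 days — each gap is 1 larger than the previous one.
Next gap: 11 days. Jan 30 2005 + 11 days = Feb 10 2005.

Feb 10 2005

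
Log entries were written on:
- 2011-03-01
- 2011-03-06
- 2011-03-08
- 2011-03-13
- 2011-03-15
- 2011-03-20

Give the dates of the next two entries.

2011-03-22, 2011-03-27

Gaps: 5, 2, 5, 2, 5 days — not constant, but cyclic with period 2.
The events fall on every Tuesday and Sunday.
The following Tuesday is 2011-03-22.
The following Sunday is 2011-03-27.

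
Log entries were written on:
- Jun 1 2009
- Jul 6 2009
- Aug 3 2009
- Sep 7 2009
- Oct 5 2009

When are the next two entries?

Nov 2 2009, Dec 7 2009

These are Mondays at 28- or 35-day spacing (35, 28, 35, 28).
The pattern: 1st Monday of the month.
November 2009 — 1st Monday is Nov 2 2009.
1st Monday of December 2009: Dec 7 2009.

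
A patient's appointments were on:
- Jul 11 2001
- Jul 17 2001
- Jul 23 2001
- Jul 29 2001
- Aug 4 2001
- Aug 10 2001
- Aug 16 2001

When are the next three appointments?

Gaps between consecutive events: 6, 6, 6, 6, 6, 6 days — a constant 6-day interval.
Aug 16 2001 + 6 days = Aug 22 2001.
Aug 22 2001 + 6 days = Aug 28 2001.
Aug 28 2001 + 6 days = Sep 3 2001.

Aug 22 2001, Aug 28 2001, Sep 3 2001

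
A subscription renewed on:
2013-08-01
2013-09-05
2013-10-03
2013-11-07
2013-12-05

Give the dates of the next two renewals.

These are Thursdays at 28- or 35-day spacing (35, 28, 35, 28).
The pattern: 1st Thursday of the month.
1st Thursday of January 2014: 2014-01-02.
February 2014 — 1st Thursday is 2014-02-06.

2014-01-02, 2014-02-06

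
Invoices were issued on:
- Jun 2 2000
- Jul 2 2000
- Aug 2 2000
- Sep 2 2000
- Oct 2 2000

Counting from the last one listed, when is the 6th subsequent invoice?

Apr 2 2001

The day-of-month is always 2 (30, 31, 31, 30 days between events).
So this recurs on the 2nd of each month.
November 2000: Nov 2 2000.
Next: December 2000 → Dec 2 2000.
January 2001: Jan 2 2001.
Next: February 2001 → Feb 2 2001.
March 2001: Mar 2 2001.
Next: April 2001 → Apr 2 2001.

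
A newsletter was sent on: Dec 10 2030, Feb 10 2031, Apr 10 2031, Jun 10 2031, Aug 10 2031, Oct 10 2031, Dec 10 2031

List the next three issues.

Feb 10 2032, Apr 10 2032, Jun 10 2032

The day-of-month is always 10 (62, 59, 61, 61, 61, 61 days between events).
So this recurs on the 10th of every 2 months.
Next: February 2032 → Feb 10 2032.
April 2032: Apr 10 2032.
Next: June 2032 → Jun 10 2032.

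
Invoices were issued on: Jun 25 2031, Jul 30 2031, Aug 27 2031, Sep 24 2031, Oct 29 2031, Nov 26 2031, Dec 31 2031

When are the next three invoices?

Jan 28 2032, Feb 25 2032, Mar 31 2032

Every date is a Wednesday; gaps 35, 28, 28, 35, 28, 35 days.
Each is the last Wednesday of its month (at least one falls on the 29th or later, ruling out '4th Wednesday').
Last Wednesday of January 2032: Jan 28 2032.
February 2032 ends with Wednesday Feb 25 2032.
Last Wednesday of March 2032: Mar 31 2032.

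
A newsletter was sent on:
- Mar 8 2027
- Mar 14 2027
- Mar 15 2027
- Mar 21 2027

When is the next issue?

Mar 22 2027

Gaps: 6, 1, 6 days — not constant, but cyclic with period 2.
The events fall on every Monday and Sunday.
The following Monday is Mar 22 2027.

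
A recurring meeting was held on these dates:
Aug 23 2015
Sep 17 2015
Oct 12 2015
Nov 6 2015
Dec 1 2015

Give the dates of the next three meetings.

Every event comes 25 days after the last (25, 25, 25, 25).
Dec 1 2015 + 25 days = Dec 26 2015.
Dec 26 2015 + 25 days = Jan 20 2016.
Jan 20 2016 + 25 days = Feb 14 2016.

Dec 26 2015, Jan 20 2016, Feb 14 2016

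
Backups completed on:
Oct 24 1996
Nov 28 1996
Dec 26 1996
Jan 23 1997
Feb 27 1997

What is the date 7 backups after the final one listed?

Gaps: 35, 28, 28, 35 days — a mix of 28 and 35. Every date is a Thursday.
Each is the 4th Thursday of its month.
4th Thursday of March 1997: Mar 27 1997.
4th Thursday of April 1997: Apr 24 1997.
4th Thursday of May 1997: May 22 1997.
June 1997 — 4th Thursday is Jun 26 1997.
July 1997 — 4th Thursday is Jul 24 1997.
4th Thursday of August 1997: Aug 28 1997.
4th Thursday of September 1997: Sep 25 1997.

Sep 25 1997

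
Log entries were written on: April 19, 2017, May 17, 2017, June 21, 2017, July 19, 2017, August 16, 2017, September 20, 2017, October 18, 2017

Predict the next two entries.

November 15, 2017; December 20, 2017

These are Wednesdays at 28- or 35-day spacing (28, 35, 28, 28, 35, 28).
The pattern: 3rd Wednesday of the month.
November 2017 — 3rd Wednesday is November 15, 2017.
December 2017 — 3rd Wednesday is December 20, 2017.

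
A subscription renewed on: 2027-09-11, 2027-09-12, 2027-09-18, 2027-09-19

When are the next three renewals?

2027-09-25, 2027-09-26, 2027-10-02

Every event lands on a Saturday or Sunday (gaps cycle 1, 6, 1).
So the schedule is: every Saturday and Sunday.
Next Saturday: 2027-09-25.
The following Sunday is 2027-09-26.
The following Saturday is 2027-10-02.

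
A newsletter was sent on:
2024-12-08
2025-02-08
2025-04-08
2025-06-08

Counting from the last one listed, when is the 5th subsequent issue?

The day-of-month is always 8 (62, 59, 61 days between events).
So this recurs on the 8th of every 2 months.
Next: August 2025 → 2025-08-08.
October 2025: 2025-10-08.
Next: December 2025 → 2025-12-08.
Next: February 2026 → 2026-02-08.
Next: April 2026 → 2026-04-08.

2026-04-08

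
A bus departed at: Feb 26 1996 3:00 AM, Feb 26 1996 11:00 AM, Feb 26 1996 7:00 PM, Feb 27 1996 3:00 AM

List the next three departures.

Feb 27 1996 11:00 AM, Feb 27 1996 7:00 PM, Feb 28 1996 3:00 AM

Spacing: 8, 8, 8 h — constant 8 h.
Feb 27 1996 3:00 AM + 8 h = Feb 27 1996 11:00 AM.
Feb 27 1996 11:00 AM + 8 h = Feb 27 1996 7:00 PM.
Feb 27 1996 7:00 PM + 8 h = Feb 28 1996 3:00 AM.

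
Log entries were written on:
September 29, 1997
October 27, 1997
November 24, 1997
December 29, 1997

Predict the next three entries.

January 26, 1998; February 23, 1998; March 30, 1998

These are Mondays with 28, 28, 35-day gaps.
Each is the final Monday of its month — September 29, 1997 is past the 28th, so '4th Monday' doesn't fit.
Last Monday of January 1998: January 26, 1998.
Last Monday of February 1998: February 23, 1998.
Last Monday of March 1998: March 30, 1998.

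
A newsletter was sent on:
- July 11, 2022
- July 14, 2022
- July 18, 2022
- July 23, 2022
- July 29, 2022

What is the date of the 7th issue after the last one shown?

October 7, 2022

Intervals are 3, 4, 5, 6 days — an arithmetic progression with common difference 1.
Next gap: 7 days. July 29, 2022 + 7 days = August 5, 2022.
Next gap: 8 days. August 5, 2022 + 8 days = August 13, 2022.
Next gap: 9 days. August 13, 2022 + 9 days = August 22, 2022.
Next gap: 10 days. August 22, 2022 + 10 days = September 1, 2022.
Next gap: 11 days. September 1, 2022 + 11 days = September 12, 2022.
Next gap: 12 days. September 12, 2022 + 12 days = September 24, 2022.
Next gap: 13 days. September 24, 2022 + 13 days = October 7, 2022.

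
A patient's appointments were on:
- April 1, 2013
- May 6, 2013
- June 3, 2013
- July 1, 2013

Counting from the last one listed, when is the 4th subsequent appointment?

November 4, 2013

Gaps: 35, 28, 28 days — a mix of 28 and 35. Every date is a Monday.
Each is the 1st Monday of its month.
1st Monday of August 2013: August 5, 2013.
1st Monday of September 2013: September 2, 2013.
1st Monday of October 2013: October 7, 2013.
1st Monday of November 2013: November 4, 2013.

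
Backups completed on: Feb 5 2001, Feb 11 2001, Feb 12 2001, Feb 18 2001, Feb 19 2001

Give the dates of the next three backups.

Feb 25 2001, Feb 26 2001, Mar 4 2001

Every event lands on a Monday or Sunday (gaps cycle 6, 1, 6, 1).
So the schedule is: every Monday and Sunday.
Next Sunday: Feb 25 2001.
The following Monday is Feb 26 2001.
Next Sunday: Mar 4 2001.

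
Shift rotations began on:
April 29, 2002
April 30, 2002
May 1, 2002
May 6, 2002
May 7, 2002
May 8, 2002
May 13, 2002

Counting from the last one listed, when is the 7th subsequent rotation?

The gap pattern 1, 1, 5, 1, 1, 5 repeats every 3 events.
These are the Mondays, Tuesdays and Wednesdays of each week.
Next Tuesday: May 14, 2002.
Next Wednesday: May 15, 2002.
Next Monday: May 20, 2002.
The following Tuesday is May 21, 2002.
The following Wednesday is May 22, 2002.
Next Monday: May 27, 2002.
Next Tuesday: May 28, 2002.

May 28, 2002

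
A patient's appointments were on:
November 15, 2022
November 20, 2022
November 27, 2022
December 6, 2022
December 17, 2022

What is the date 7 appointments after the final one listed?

The spacing grows by 2 each time: 5, 7, 9, 11 days.
Next gap: 13 days. December 17, 2022 + 13 days = December 30, 2022.
Next gap: 15 days. December 30, 2022 + 15 days = January 14, 2023.
Next gap: 17 days. January 14, 2023 + 17 days = January 31, 2023.
Next gap: 19 days. January 31, 2023 + 19 days = February 19, 2023.
Next gap: 21 days. February 19, 2023 + 21 days = March 12, 2023.
Next gap: 23 days. March 12, 2023 + 23 days = April 4, 2023.
Next gap: 25 days. April 4, 2023 + 25 days = April 29, 2023.

April 29, 2023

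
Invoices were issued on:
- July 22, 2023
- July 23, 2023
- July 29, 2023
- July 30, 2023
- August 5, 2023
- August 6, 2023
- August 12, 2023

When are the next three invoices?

Gaps: 1, 6, 1, 6, 1, 6 days — not constant, but cyclic with period 2.
The events fall on every Saturday and Sunday.
Next Sunday: August 13, 2023.
Next Saturday: August 19, 2023.
The following Sunday is August 20, 2023.

August 13, 2023; August 19, 2023; August 20, 2023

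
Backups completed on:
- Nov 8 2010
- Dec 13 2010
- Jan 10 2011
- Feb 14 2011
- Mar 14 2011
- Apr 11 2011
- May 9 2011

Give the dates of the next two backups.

Jun 13 2011, Jul 11 2011

These are Mondays at 28- or 35-day spacing (35, 28, 35, 28, 28, 28).
The pattern: 2nd Monday of the month.
2nd Monday of June 2011: Jun 13 2011.
July 2011 — 2nd Monday is Jul 11 2011.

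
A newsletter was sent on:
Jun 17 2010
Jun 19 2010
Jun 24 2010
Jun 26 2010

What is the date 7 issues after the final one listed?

Gaps: 2, 5, 2 days — not constant, but cyclic with period 2.
The events fall on every Thursday and Saturday.
The following Thursday is Jul 1 2010.
Next Saturday: Jul 3 2010.
The following Thursday is Jul 8 2010.
Next Saturday: Jul 10 2010.
The following Thursday is Jul 15 2010.
Next Saturday: Jul 17 2010.
Next Thursday: Jul 22 2010.

Jul 22 2010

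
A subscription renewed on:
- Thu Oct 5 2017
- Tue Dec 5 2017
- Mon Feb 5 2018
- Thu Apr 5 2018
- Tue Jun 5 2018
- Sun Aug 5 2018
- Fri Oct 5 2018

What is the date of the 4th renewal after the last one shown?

Wed Jun 5 2019

Each date is the 5th; the gaps (61, 62, 59, 61, 61, 61) track the month lengths.
The rule is the 5th of every 2 months.
Next: December 2018 → Wed Dec 5 2018.
Next: February 2019 → Tue Feb 5 2019.
Next: April 2019 → Fri Apr 5 2019.
Next: June 2019 → Wed Jun 5 2019.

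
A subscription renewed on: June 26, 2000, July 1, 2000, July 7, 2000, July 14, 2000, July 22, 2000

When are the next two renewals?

Gaps: 5, 6, 7, 8 days — each gap is 1 larger than the previous one.
Next gap: 9 days. July 22, 2000 + 9 days = July 31, 2000.
Next gap: 10 days. July 31, 2000 + 10 days = August 10, 2000.

July 31, 2000; August 10, 2000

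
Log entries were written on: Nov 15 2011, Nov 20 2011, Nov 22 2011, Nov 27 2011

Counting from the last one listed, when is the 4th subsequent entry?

Dec 11 2011

Gaps: 5, 2, 5 days — not constant, but cyclic with period 2.
The events fall on every Tuesday and Sunday.
Next Tuesday: Nov 29 2011.
Next Sunday: Dec 4 2011.
The following Tuesday is Dec 6 2011.
Next Sunday: Dec 11 2011.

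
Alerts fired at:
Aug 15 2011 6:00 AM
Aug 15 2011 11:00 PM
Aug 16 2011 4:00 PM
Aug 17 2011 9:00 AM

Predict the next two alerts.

Aug 18 2011 2:00 AM, Aug 18 2011 7:00 PM

Gaps: 17, 17, 17 hours — each event is 17 hours after the previous one.
Aug 17 2011 9:00 AM + 17 h = Aug 18 2011 2:00 AM.
Aug 18 2011 2:00 AM + 17 h = Aug 18 2011 7:00 PM.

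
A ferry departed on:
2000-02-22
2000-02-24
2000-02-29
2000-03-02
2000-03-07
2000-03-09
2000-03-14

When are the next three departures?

2000-03-16, 2000-03-21, 2000-03-23

Gaps: 2, 5, 2, 5, 2, 5 days — not constant, but cyclic with period 2.
The events fall on every Tuesday and Thursday.
The following Thursday is 2000-03-16.
Next Tuesday: 2000-03-21.
Next Thursday: 2000-03-23.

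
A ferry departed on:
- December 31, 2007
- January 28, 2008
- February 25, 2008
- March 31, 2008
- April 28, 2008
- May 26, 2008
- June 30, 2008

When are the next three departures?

July 28, 2008; August 25, 2008; September 29, 2008

Every date is a Monday; gaps 28, 28, 35, 28, 28, 35 days.
Each is the last Monday of its month (at least one falls on the 29th or later, ruling out '4th Monday').
July 2008 ends with Monday July 28, 2008.
Last Monday of August 2008: August 25, 2008.
Last Monday of September 2008: September 29, 2008.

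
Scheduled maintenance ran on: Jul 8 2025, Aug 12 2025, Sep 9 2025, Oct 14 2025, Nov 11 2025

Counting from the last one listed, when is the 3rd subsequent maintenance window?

These are Tuesdays at 28- or 35-day spacing (35, 28, 35, 28).
The pattern: 2nd Tuesday of the month.
2nd Tuesday of December 2025: Dec 9 2025.
2nd Tuesday of January 2026: Jan 13 2026.
February 2026 — 2nd Tuesday is Feb 10 2026.

Feb 10 2026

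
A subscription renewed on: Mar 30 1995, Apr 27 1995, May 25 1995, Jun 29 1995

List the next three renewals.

Jul 27 1995, Aug 31 1995, Sep 28 1995

These are Thursdays with 28, 28, 35-day gaps.
Each is the final Thursday of its month — Mar 30 1995 is past the 28th, so '4th Thursday' doesn't fit.
Last Thursday of July 1995: Jul 27 1995.
August 1995 ends with Thursday Aug 31 1995.
September 1995 ends with Thursday Sep 28 1995.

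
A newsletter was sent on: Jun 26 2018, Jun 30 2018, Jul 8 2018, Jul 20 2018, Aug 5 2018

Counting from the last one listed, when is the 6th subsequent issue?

Intervals are 4, 8, 12, 16 days — an arithmetic progression with common difference 4.
Next gap: 20 days. Aug 5 2018 + 20 days = Aug 25 2018.
Next gap: 24 days. Aug 25 2018 + 24 days = Sep 18 2018.
Next gap: 28 days. Sep 18 2018 + 28 days = Oct 16 2018.
Next gap: 32 days. Oct 16 2018 + 32 days = Nov 17 2018.
Next gap: 36 days. Nov 17 2018 + 36 days = Dec 23 2018.
Next gap: 40 days. Dec 23 2018 + 40 days = Feb 1 2019.

Feb 1 2019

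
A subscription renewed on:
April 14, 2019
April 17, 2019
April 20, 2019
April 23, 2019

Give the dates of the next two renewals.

April 26, 2019; April 29, 2019

The spacing is 3, 3, 3 days — always 3 days.
April 23, 2019 + 3 days = April 26, 2019.
April 26, 2019 + 3 days = April 29, 2019.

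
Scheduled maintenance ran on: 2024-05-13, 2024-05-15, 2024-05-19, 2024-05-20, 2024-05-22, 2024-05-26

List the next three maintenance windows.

2024-05-27, 2024-05-29, 2024-06-02

Gaps: 2, 4, 1, 2, 4 days — not constant, but cyclic with period 3.
The events fall on every Monday, Wednesday and Sunday.
The following Monday is 2024-05-27.
Next Wednesday: 2024-05-29.
The following Sunday is 2024-06-02.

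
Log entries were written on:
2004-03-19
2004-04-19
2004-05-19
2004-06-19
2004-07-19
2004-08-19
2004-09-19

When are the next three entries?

2004-10-19, 2004-11-19, 2004-12-19

Each date is the 19th; the gaps (31, 30, 31, 30, 31, 31) track the month lengths.
The rule is the 19th of each month.
October 2004: 2004-10-19.
November 2004: 2004-11-19.
December 2004: 2004-12-19.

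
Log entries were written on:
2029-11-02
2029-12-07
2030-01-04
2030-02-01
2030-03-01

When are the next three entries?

2030-04-05, 2030-05-03, 2030-06-07

Gaps: 35, 28, 28, 28 days — a mix of 28 and 35. Every date is a Friday.
Each is the 1st Friday of its month.
April 2030 — 1st Friday is 2030-04-05.
May 2030 — 1st Friday is 2030-05-03.
June 2030 — 1st Friday is 2030-06-07.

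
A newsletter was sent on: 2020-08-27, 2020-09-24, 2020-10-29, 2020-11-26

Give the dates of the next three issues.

2020-12-31, 2021-01-28, 2021-02-25

These are Thursdays with 28, 35, 28-day gaps.
Each is the final Thursday of its month — 2020-10-29 is past the 28th, so '4th Thursday' doesn't fit.
December 2020 ends with Thursday 2020-12-31.
Last Thursday of January 2021: 2021-01-28.
February 2021 ends with Thursday 2021-02-25.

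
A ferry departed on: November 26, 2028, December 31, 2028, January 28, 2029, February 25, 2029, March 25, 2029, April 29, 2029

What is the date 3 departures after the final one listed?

July 29, 2029

All Sundays; the gaps (35, 28, 28, 28, 35) vary with month length.
This is the last Sunday of each month.
Last Sunday of May 2029: May 27, 2029.
Last Sunday of June 2029: June 24, 2029.
Last Sunday of July 2029: July 29, 2029.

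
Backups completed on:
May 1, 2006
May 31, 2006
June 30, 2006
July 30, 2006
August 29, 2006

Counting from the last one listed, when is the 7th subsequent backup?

March 27, 2007

Gaps between consecutive events: 30, 30, 30, 30 days — a constant 30-day interval.
August 29, 2006 + 30 days = September 28, 2006.
September 28, 2006 + 30 days = October 28, 2006.
October 28, 2006 + 30 days = November 27, 2006.
November 27, 2006 + 30 days = December 27, 2006.
December 27, 2006 + 30 days = January 26, 2007.
January 26, 2007 + 30 days = February 25, 2007.
February 25, 2007 + 30 days = March 27, 2007.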